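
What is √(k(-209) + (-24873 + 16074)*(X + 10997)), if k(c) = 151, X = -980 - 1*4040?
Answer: 4*I*√3286967 ≈ 7252.0*I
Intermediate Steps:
X = -5020 (X = -980 - 4040 = -5020)
√(k(-209) + (-24873 + 16074)*(X + 10997)) = √(151 + (-24873 + 16074)*(-5020 + 10997)) = √(151 - 8799*5977) = √(151 - 52591623) = √(-52591472) = 4*I*√3286967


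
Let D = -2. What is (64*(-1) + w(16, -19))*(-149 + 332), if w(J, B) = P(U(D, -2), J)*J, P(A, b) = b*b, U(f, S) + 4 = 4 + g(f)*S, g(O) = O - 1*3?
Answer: 737856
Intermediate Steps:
g(O) = -3 + O (g(O) = O - 3 = -3 + O)
U(f, S) = S*(-3 + f) (U(f, S) = -4 + (4 + (-3 + f)*S) = -4 + (4 + S*(-3 + f)) = S*(-3 + f))
P(A, b) = b**2
w(J, B) = J**3 (w(J, B) = J**2*J = J**3)
(64*(-1) + w(16, -19))*(-149 + 332) = (64*(-1) + 16**3)*(-149 + 332) = (-64 + 4096)*183 = 4032*183 = 737856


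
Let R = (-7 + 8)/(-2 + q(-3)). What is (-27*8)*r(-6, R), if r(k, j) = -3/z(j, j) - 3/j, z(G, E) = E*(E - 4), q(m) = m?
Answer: -17280/7 ≈ -2468.6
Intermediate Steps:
z(G, E) = E*(-4 + E)
R = -1/5 (R = (-7 + 8)/(-2 - 3) = 1/(-5) = 1*(-1/5) = -1/5 ≈ -0.20000)
r(k, j) = -3/j - 3/(j*(-4 + j)) (r(k, j) = -3*1/(j*(-4 + j)) - 3/j = -3/(j*(-4 + j)) - 3/j = -3/j - 3/(j*(-4 + j)))
(-27*8)*r(-6, R) = (-27*8)*(3*(3 - 1*(-1/5))/((-1/5)*(-4 - 1/5))) = -648*(-5)*(3 + 1/5)/(-21/5) = -648*(-5)*(-5)*16/(21*5) = -216*80/7 = -17280/7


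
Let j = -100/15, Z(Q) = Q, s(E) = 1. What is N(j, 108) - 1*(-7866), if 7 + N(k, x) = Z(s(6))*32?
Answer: 7891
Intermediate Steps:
j = -20/3 (j = -100*1/15 = -20/3 ≈ -6.6667)
N(k, x) = 25 (N(k, x) = -7 + 1*32 = -7 + 32 = 25)
N(j, 108) - 1*(-7866) = 25 - 1*(-7866) = 25 + 7866 = 7891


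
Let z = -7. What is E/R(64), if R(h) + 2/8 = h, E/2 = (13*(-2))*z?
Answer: 1456/255 ≈ 5.7098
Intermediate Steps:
E = 364 (E = 2*((13*(-2))*(-7)) = 2*(-26*(-7)) = 2*182 = 364)
R(h) = -¼ + h
E/R(64) = 364/(-¼ + 64) = 364/(255/4) = 364*(4/255) = 1456/255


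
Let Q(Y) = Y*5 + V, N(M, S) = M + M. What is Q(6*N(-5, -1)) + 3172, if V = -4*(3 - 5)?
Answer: 2880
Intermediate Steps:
N(M, S) = 2*M
V = 8 (V = -4*(-2) = 8)
Q(Y) = 8 + 5*Y (Q(Y) = Y*5 + 8 = 5*Y + 8 = 8 + 5*Y)
Q(6*N(-5, -1)) + 3172 = (8 + 5*(6*(2*(-5)))) + 3172 = (8 + 5*(6*(-10))) + 3172 = (8 + 5*(-60)) + 3172 = (8 - 300) + 3172 = -292 + 3172 = 2880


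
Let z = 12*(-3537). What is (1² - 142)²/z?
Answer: -2209/4716 ≈ -0.46841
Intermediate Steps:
z = -42444
(1² - 142)²/z = (1² - 142)²/(-42444) = (1 - 142)²*(-1/42444) = (-141)²*(-1/42444) = 19881*(-1/42444) = -2209/4716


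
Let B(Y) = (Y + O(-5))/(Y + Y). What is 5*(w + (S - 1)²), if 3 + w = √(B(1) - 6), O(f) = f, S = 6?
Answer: 110 + 10*I*√2 ≈ 110.0 + 14.142*I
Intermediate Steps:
B(Y) = (-5 + Y)/(2*Y) (B(Y) = (Y - 5)/(Y + Y) = (-5 + Y)/((2*Y)) = (-5 + Y)*(1/(2*Y)) = (-5 + Y)/(2*Y))
w = -3 + 2*I*√2 (w = -3 + √((½)*(-5 + 1)/1 - 6) = -3 + √((½)*1*(-4) - 6) = -3 + √(-2 - 6) = -3 + √(-8) = -3 + 2*I*√2 ≈ -3.0 + 2.8284*I)
5*(w + (S - 1)²) = 5*((-3 + 2*I*√2) + (6 - 1)²) = 5*((-3 + 2*I*√2) + 5²) = 5*((-3 + 2*I*√2) + 25) = 5*(22 + 2*I*√2) = 110 + 10*I*√2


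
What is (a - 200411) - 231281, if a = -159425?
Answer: -591117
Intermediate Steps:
(a - 200411) - 231281 = (-159425 - 200411) - 231281 = -359836 - 231281 = -591117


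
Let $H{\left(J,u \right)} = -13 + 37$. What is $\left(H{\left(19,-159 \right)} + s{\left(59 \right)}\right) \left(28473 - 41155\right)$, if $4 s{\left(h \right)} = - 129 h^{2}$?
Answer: $\frac{2846810973}{2} \approx 1.4234 \cdot 10^{9}$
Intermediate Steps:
$H{\left(J,u \right)} = 24$
$s{\left(h \right)} = - \frac{129 h^{2}}{4}$ ($s{\left(h \right)} = \frac{\left(-129\right) h^{2}}{4} = - \frac{129 h^{2}}{4}$)
$\left(H{\left(19,-159 \right)} + s{\left(59 \right)}\right) \left(28473 - 41155\right) = \left(24 - \frac{129 \cdot 59^{2}}{4}\right) \left(28473 - 41155\right) = \left(24 - \frac{449049}{4}\right) \left(-12682\right) = \left(- \frac{448953}{4}\right) \left(-12682\right) = \frac{2846810973}{2}$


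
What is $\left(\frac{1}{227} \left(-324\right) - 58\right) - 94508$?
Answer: $- \frac{21466806}{227} \approx -94567.0$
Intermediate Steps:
$\left(\frac{1}{227} \left(-324\right) - 58\right) - 94508 = \left(- \frac{324}{227} - 58\right) - 94508 = - \frac{13490}{227} - 94508 = - \frac{21466806}{227}$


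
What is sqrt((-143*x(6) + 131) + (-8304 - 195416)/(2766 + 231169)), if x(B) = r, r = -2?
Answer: sqrt(910916455345)/46787 ≈ 20.399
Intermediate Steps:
x(B) = -2
sqrt((-143*x(6) + 131) + (-8304 - 195416)/(2766 + 231169)) = sqrt((-143*(-2) + 131) + (-8304 - 195416)/(2766 + 231169)) = sqrt((286 + 131) - 203720/233935) = sqrt(417 - 203720*1/233935) = sqrt(417 - 40744/46787) = sqrt(19469435/46787) = sqrt(910916455345)/46787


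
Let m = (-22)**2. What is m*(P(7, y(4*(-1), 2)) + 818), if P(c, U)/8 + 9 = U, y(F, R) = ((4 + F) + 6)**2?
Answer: 500456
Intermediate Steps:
y(F, R) = (10 + F)**2
P(c, U) = -72 + 8*U
m = 484
m*(P(7, y(4*(-1), 2)) + 818) = 484*((-72 + 8*(10 + 4*(-1))**2) + 818) = 484*((-72 + 8*(10 - 4)**2) + 818) = 484*((-72 + 8*6**2) + 818) = 484*((-72 + 8*36) + 818) = 484*((-72 + 288) + 818) = 484*(216 + 818) = 484*1034 = 500456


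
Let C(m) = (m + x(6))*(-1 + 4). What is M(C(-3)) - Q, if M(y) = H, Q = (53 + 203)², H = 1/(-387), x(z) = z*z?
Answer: -25362433/387 ≈ -65536.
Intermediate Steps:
x(z) = z²
C(m) = 108 + 3*m (C(m) = (m + 6²)*(-1 + 4) = (m + 36)*3 = (36 + m)*3 = 108 + 3*m)
H = -1/387 ≈ -0.0025840
Q = 65536 (Q = 256² = 65536)
M(y) = -1/387
M(C(-3)) - Q = -1/387 - 1*65536 = -1/387 - 65536 = -25362433/387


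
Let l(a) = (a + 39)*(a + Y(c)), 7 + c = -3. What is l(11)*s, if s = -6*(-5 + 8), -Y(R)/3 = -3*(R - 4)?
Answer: 103500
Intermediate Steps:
c = -10 (c = -7 - 3 = -10)
Y(R) = -36 + 9*R (Y(R) = -(-9)*(R - 4) = -(-9)*(-4 + R) = -3*(12 - 3*R) = -36 + 9*R)
s = -18 (s = -6*3 = -18)
l(a) = (-126 + a)*(39 + a) (l(a) = (a + 39)*(a + (-36 + 9*(-10))) = (39 + a)*(a + (-36 - 90)) = (39 + a)*(a - 126) = (39 + a)*(-126 + a) = (-126 + a)*(39 + a))
l(11)*s = (-4914 + 11² - 87*11)*(-18) = (-4914 + 121 - 957)*(-18) = -5750*(-18) = 103500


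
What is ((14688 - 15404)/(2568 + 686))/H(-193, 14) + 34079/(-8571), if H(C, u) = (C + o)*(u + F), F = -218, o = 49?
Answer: -271466736971/68274803232 ≈ -3.9761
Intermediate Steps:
H(C, u) = (-218 + u)*(49 + C) (H(C, u) = (C + 49)*(u - 218) = (49 + C)*(-218 + u) = (-218 + u)*(49 + C))
((14688 - 15404)/(2568 + 686))/H(-193, 14) + 34079/(-8571) = ((14688 - 15404)/(2568 + 686))/(-10682 - 218*(-193) + 49*14 - 193*14) + 34079/(-8571) = (-716/3254)/(-10682 + 42074 + 686 - 2702) + 34079*(-1/8571) = -716*1/3254/29376 - 34079/8571 = -358/1627*1/29376 - 34079/8571 = -179/23897376 - 34079/8571 = -271466736971/68274803232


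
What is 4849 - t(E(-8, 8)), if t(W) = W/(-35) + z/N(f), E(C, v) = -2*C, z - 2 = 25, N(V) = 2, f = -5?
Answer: 338517/70 ≈ 4836.0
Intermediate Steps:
z = 27 (z = 2 + 25 = 27)
t(W) = 27/2 - W/35 (t(W) = W/(-35) + 27/2 = W*(-1/35) + 27*(½) = -W/35 + 27/2 = 27/2 - W/35)
4849 - t(E(-8, 8)) = 4849 - (27/2 - (-2)*(-8)/35) = 4849 - (27/2 - 1/35*16) = 4849 - (27/2 - 16/35) = 4849 - 1*913/70 = 4849 - 913/70 = 338517/70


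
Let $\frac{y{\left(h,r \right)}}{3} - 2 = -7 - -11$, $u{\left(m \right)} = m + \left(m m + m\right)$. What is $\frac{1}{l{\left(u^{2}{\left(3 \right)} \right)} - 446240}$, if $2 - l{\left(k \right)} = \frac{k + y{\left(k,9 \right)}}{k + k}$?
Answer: $- \frac{50}{22311927} \approx -2.241 \cdot 10^{-6}$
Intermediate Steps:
$u{\left(m \right)} = m^{2} + 2 m$ ($u{\left(m \right)} = m + \left(m^{2} + m\right) = m + \left(m + m^{2}\right) = m^{2} + 2 m$)
$y{\left(h,r \right)} = 18$ ($y{\left(h,r \right)} = 6 + 3 \left(-7 - -11\right) = 6 + 3 \left(-7 + 11\right) = 6 + 3 \cdot 4 = 6 + 12 = 18$)
$l{\left(k \right)} = 2 - \frac{18 + k}{2 k}$ ($l{\left(k \right)} = 2 - \frac{k + 18}{k + k} = 2 - \frac{18 + k}{2 k}$)
$\frac{1}{l{\left(u^{2}{\left(3 \right)} \right)} - 446240} = \frac{1}{\left(\frac{3}{2} - \frac{9}{\left(3 \left(2 + 3\right)\right)^{2}}\right) - 446240} = \frac{1}{\left(\frac{3}{2} - \frac{9}{\left(3 \cdot 5\right)^{2}}\right) - 446240} = \frac{1}{\left(\frac{3}{2} - \frac{9}{15^{2}}\right) - 446240} = \frac{1}{\left(\frac{3}{2} - \frac{9}{225}\right) - 446240} = \frac{1}{\left(\frac{3}{2} - \frac{1}{25}\right) - 446240} = \frac{1}{\frac{73}{50} - 446240} = \frac{1}{- \frac{22311927}{50}} = - \frac{50}{22311927}$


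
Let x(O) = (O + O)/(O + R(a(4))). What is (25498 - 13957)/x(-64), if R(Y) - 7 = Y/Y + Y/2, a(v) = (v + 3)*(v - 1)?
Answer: 1050231/256 ≈ 4102.5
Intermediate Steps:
a(v) = (-1 + v)*(3 + v) (a(v) = (3 + v)*(-1 + v) = (-1 + v)*(3 + v))
R(Y) = 8 + Y/2 (R(Y) = 7 + (Y/Y + Y/2) = 7 + (1 + Y*(½)) = 7 + (1 + Y/2) = 8 + Y/2)
x(O) = 2*O/(37/2 + O) (x(O) = (O + O)/(O + (8 + (-3 + 4² + 2*4)/2)) = (2*O)/(O + (8 + (-3 + 16 + 8)/2)) = (2*O)/(O + (8 + (½)*21)) = (2*O)/(O + (8 + 21/2)) = (2*O)/(O + 37/2) = (2*O)/(37/2 + O) = 2*O/(37/2 + O))
(25498 - 13957)/x(-64) = (25498 - 13957)/((4*(-64)/(37 + 2*(-64)))) = 11541/((4*(-64)/(37 - 128))) = 11541/((4*(-64)/(-91))) = 11541/((4*(-64)*(-1/91))) = 11541/(256/91) = 11541*(91/256) = 1050231/256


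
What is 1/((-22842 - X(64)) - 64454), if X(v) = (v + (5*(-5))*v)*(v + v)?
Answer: 1/109312 ≈ 9.1481e-6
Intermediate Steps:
X(v) = -48*v² (X(v) = (v - 25*v)*(2*v) = (-24*v)*(2*v) = -48*v²)
1/((-22842 - X(64)) - 64454) = 1/((-22842 - (-48)*64²) - 64454) = 1/((-22842 - (-48)*4096) - 64454) = 1/((-22842 - 1*(-196608)) - 64454) = 1/((-22842 + 196608) - 64454) = 1/(173766 - 64454) = 1/109312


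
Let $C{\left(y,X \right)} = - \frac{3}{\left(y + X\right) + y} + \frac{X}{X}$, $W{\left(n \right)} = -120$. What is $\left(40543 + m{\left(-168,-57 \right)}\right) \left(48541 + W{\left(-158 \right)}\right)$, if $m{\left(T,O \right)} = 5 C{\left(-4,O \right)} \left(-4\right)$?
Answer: $\frac{25507553327}{13} \approx 1.9621 \cdot 10^{9}$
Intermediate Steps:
$C{\left(y,X \right)} = 1 - \frac{3}{X + 2 y}$ ($C{\left(y,X \right)} = - \frac{3}{\left(X + y\right) + y} + 1 = - \frac{3}{X + 2 y} + 1 = 1 - \frac{3}{X + 2 y}$)
$m{\left(T,O \right)} = - \frac{20 \left(-11 + O\right)}{-8 + O}$ ($m{\left(T,O \right)} = 5 \frac{-3 + O + 2 \left(-4\right)}{O + 2 \left(-4\right)} \left(-4\right) = 5 \frac{-3 + O - 8}{O - 8} \left(-4\right) = 5 \frac{-11 + O}{-8 + O} \left(-4\right) = \frac{5 \left(-11 + O\right)}{-8 + O} \left(-4\right) = - \frac{20 \left(-11 + O\right)}{-8 + O}$)
$\left(40543 + m{\left(-168,-57 \right)}\right) \left(48541 + W{\left(-158 \right)}\right) = \left(40543 + \frac{20 \left(11 - -57\right)}{-8 - 57}\right) \left(48541 - 120\right) = \left(40543 + \frac{20 \left(11 + 57\right)}{-65}\right) 48421 = \left(40543 + 20 \left(- \frac{1}{65}\right) 68\right) 48421 = \left(40543 - \frac{272}{13}\right) 48421 = \frac{526787}{13} \cdot 48421 = \frac{25507553327}{13}$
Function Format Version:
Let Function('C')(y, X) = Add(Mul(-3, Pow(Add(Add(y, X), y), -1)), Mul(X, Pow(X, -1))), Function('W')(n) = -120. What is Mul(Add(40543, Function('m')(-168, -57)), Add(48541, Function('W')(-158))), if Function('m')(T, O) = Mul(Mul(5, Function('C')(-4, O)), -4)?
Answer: Rational(25507553327, 13) ≈ 1.9621e+9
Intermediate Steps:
Function('C')(y, X) = Add(1, Mul(-3, Pow(Add(X, Mul(2, y)), -1))) (Function('C')(y, X) = Add(Mul(-3, Pow(Add(Add(X, y), y), -1)), 1) = Add(Mul(-3, Pow(Add(X, Mul(2, y)), -1)), 1) = Add(1, Mul(-3, Pow(Add(X, Mul(2, y)), -1))))
Function('m')(T, O) = Mul(-20, Pow(Add(-8, O), -1), Add(-11, O)) (Function('m')(T, O) = Mul(Mul(5, Mul(Pow(Add(O, Mul(2, -4)), -1), Add(-3, O, Mul(2, -4)))), -4) = Mul(Mul(5, Mul(Pow(Add(O, -8), -1), Add(-3, O, -8))), -4) = Mul(Mul(5, Mul(Pow(Add(-8, O), -1), Add(-11, O))), -4) = Mul(Mul(5, Pow(Add(-8, O), -1), Add(-11, O)), -4) = Mul(-20, Pow(Add(-8, O), -1), Add(-11, O)))
Mul(Add(40543, Function('m')(-168, -57)), Add(48541, Function('W')(-158))) = Mul(Add(40543, Mul(20, Pow(Add(-8, -57), -1), Add(11, Mul(-1, -57)))), Add(48541, -120)) = Mul(Add(40543, Mul(20, Pow(-65, -1), Add(11, 57))), 48421) = Mul(Add(40543, Mul(20, Rational(-1, 65), 68)), 48421) = Mul(Add(40543, Rational(-272, 13)), 48421) = Mul(Rational(526787, 13), 48421) = Rational(25507553327, 13)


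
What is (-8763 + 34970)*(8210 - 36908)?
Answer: -752088486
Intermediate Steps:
(-8763 + 34970)*(8210 - 36908) = 26207*(-28698) = -752088486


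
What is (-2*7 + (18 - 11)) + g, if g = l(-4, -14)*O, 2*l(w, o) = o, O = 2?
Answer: -21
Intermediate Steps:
l(w, o) = o/2
g = -14 (g = ((1/2)*(-14))*2 = -7*2 = -14)
(-2*7 + (18 - 11)) + g = (-2*7 + (18 - 11)) - 14 = (-14 + 7) - 14 = -7 - 14 = -21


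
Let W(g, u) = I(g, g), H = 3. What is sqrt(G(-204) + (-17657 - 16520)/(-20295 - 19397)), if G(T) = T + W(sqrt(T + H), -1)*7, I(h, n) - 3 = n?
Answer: sqrt(-71737921657 + 2757046012*I*sqrt(201))/19846 ≈ 3.5554 + 13.956*I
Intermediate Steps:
I(h, n) = 3 + n
W(g, u) = 3 + g
G(T) = 21 + T + 7*sqrt(3 + T) (G(T) = T + (3 + sqrt(T + 3))*7 = T + (3 + sqrt(3 + T))*7 = T + (21 + 7*sqrt(3 + T)) = 21 + T + 7*sqrt(3 + T))
sqrt(G(-204) + (-17657 - 16520)/(-20295 - 19397)) = sqrt((21 - 204 + 7*sqrt(3 - 204)) + (-17657 - 16520)/(-20295 - 19397)) = sqrt((21 - 204 + 7*sqrt(-201)) - 34177/(-39692)) = sqrt((21 - 204 + 7*(I*sqrt(201))) - 34177*(-1/39692)) = sqrt((21 - 204 + 7*I*sqrt(201)) + 34177/39692) = sqrt((-183 + 7*I*sqrt(201)) + 34177/39692) = sqrt(-7229459/39692 + 7*I*sqrt(201))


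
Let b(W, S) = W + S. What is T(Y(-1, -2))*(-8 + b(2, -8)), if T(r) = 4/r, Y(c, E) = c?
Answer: 56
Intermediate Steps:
b(W, S) = S + W
T(Y(-1, -2))*(-8 + b(2, -8)) = (4/(-1))*(-8 + (-8 + 2)) = (4*(-1))*(-8 - 6) = -4*(-14) = 56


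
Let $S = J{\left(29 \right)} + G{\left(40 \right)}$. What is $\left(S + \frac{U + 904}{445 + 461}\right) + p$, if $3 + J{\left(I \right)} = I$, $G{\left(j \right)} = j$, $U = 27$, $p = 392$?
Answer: $\frac{415879}{906} \approx 459.03$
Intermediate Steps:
$J{\left(I \right)} = -3 + I$
$S = 66$ ($S = \left(-3 + 29\right) + 40 = 26 + 40 = 66$)
$\left(S + \frac{U + 904}{445 + 461}\right) + p = \left(66 + \frac{27 + 904}{445 + 461}\right) + 392 = \left(66 + \frac{931}{906}\right) + 392 = \frac{60727}{906} + 392 = \frac{415879}{906}$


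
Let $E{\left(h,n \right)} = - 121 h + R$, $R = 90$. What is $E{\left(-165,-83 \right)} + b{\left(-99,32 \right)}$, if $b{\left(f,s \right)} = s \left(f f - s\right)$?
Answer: $332663$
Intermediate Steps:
$b{\left(f,s \right)} = s \left(f^{2} - s\right)$
$E{\left(h,n \right)} = 90 - 121 h$ ($E{\left(h,n \right)} = - 121 h + 90 = 90 - 121 h$)
$E{\left(-165,-83 \right)} + b{\left(-99,32 \right)} = \left(90 - -19965\right) + 32 \left(\left(-99\right)^{2} - 32\right) = \left(90 + 19965\right) + 32 \left(9801 - 32\right) = 20055 + 32 \cdot 9769 = 20055 + 312608 = 332663$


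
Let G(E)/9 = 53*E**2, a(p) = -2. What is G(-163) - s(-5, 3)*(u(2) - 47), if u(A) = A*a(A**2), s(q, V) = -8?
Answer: 12673005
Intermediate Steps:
u(A) = -2*A (u(A) = A*(-2) = -2*A)
G(E) = 477*E**2 (G(E) = 9*(53*E**2) = 477*E**2)
G(-163) - s(-5, 3)*(u(2) - 47) = 477*(-163)**2 - (-8)*(-2*2 - 47) = 477*26569 - (-8)*(-4 - 47) = 12673413 - (-8)*(-51) = 12673413 - 1*408 = 12673413 - 408 = 12673005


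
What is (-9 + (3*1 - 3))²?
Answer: 81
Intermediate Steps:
(-9 + (3*1 - 3))² = (-9 + (3 - 3))² = (-9 + 0)² = (-9)² = 81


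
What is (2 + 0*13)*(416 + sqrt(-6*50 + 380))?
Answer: 832 + 8*sqrt(5) ≈ 849.89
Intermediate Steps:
(2 + 0*13)*(416 + sqrt(-6*50 + 380)) = (2 + 0)*(416 + sqrt(-300 + 380)) = 2*(416 + sqrt(80)) = 2*(416 + 4*sqrt(5)) = 832 + 8*sqrt(5)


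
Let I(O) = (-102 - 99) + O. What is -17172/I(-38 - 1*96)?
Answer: 17172/335 ≈ 51.260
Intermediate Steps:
I(O) = -201 + O
-17172/I(-38 - 1*96) = -17172/(-201 + (-38 - 1*96)) = -17172/(-201 + (-38 - 96)) = -17172/(-201 - 134) = -17172/(-335) = -17172*(-1/335) = 17172/335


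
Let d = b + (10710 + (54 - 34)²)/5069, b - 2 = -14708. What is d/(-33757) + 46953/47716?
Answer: 11590772030513/8164886741828 ≈ 1.4196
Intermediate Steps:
b = -14706 (b = 2 - 14708 = -14706)
d = -74533604/5069 (d = -14706 + (10710 + (54 - 34)²)/5069 = -14706 + (10710 + 20²)*(1/5069) = -14706 + (10710 + 400)*(1/5069) = -14706 + 11110*(1/5069) = -14706 + 11110/5069 = -74533604/5069 ≈ -14704.)
d/(-33757) + 46953/47716 = -74533604/5069/(-33757) + 46953/47716 = -74533604/5069*(-1/33757) + 46953*(1/47716) = 74533604/171114233 + 46953/47716 = 11590772030513/8164886741828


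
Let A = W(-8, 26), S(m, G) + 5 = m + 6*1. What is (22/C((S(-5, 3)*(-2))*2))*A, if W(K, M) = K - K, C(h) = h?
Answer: 0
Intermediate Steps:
S(m, G) = 1 + m (S(m, G) = -5 + (m + 6*1) = -5 + (m + 6) = -5 + (6 + m) = 1 + m)
W(K, M) = 0
A = 0
(22/C((S(-5, 3)*(-2))*2))*A = (22/((((1 - 5)*(-2))*2)))*0 = (22/((-4*(-2)*2)))*0 = (22/((8*2)))*0 = (22/16)*0 = (22*(1/16))*0 = (11/8)*0 = 0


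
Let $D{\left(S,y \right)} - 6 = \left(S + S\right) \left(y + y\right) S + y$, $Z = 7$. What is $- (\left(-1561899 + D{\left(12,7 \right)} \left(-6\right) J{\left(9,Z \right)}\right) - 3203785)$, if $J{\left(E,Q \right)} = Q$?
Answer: $4935574$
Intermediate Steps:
$D{\left(S,y \right)} = 6 + y + 4 y S^{2}$ ($D{\left(S,y \right)} = 6 + \left(\left(S + S\right) \left(y + y\right) S + y\right) = 6 + \left(2 S 2 y S + y\right) = 6 + \left(4 S y S + y\right) = 6 + \left(4 y S^{2} + y\right) = 6 + \left(y + 4 y S^{2}\right) = 6 + y + 4 y S^{2}$)
$- (\left(-1561899 + D{\left(12,7 \right)} \left(-6\right) J{\left(9,Z \right)}\right) - 3203785) = - (\left(-1561899 + \left(6 + 7 + 4 \cdot 7 \cdot 12^{2}\right) \left(-6\right) 7\right) - 3203785) = - (\left(-1561899 + \left(6 + 7 + 4 \cdot 7 \cdot 144\right) \left(-6\right) 7\right) - 3203785) = - (\left(-1561899 + \left(6 + 7 + 4032\right) \left(-6\right) 7\right) - 3203785) = - (\left(-1561899 + 4045 \left(-6\right) 7\right) - 3203785) = - (\left(-1561899 - 169890\right) - 3203785) = - (-1731789 - 3203785) = \left(-1\right) \left(-4935574\right) = 4935574$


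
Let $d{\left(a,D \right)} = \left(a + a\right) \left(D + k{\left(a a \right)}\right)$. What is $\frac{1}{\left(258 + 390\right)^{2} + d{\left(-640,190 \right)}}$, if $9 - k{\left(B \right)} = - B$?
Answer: $- \frac{1}{524122816} \approx -1.9079 \cdot 10^{-9}$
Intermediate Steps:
$k{\left(B \right)} = 9 + B$ ($k{\left(B \right)} = 9 - - B = 9 + B$)
$d{\left(a,D \right)} = 2 a \left(9 + D + a^{2}\right)$ ($d{\left(a,D \right)} = \left(a + a\right) \left(D + \left(9 + a a\right)\right) = 2 a \left(D + \left(9 + a^{2}\right)\right) = 2 a \left(9 + D + a^{2}\right)$)
$\frac{1}{\left(258 + 390\right)^{2} + d{\left(-640,190 \right)}} = \frac{1}{\left(258 + 390\right)^{2} + 2 \left(-640\right) \left(9 + 190 + \left(-640\right)^{2}\right)} = \frac{1}{648^{2} + 2 \left(-640\right) \left(9 + 190 + 409600\right)} = \frac{1}{419904 + 2 \left(-640\right) 409799} = \frac{1}{419904 - 524542720} = \frac{1}{-524122816} = - \frac{1}{524122816}$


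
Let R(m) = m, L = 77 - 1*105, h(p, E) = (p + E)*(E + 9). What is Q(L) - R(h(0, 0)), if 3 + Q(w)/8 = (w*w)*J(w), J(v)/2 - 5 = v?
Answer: -288536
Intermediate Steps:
h(p, E) = (9 + E)*(E + p) (h(p, E) = (E + p)*(9 + E) = (9 + E)*(E + p))
J(v) = 10 + 2*v
L = -28 (L = 77 - 105 = -28)
Q(w) = -24 + 8*w**2*(10 + 2*w) (Q(w) = -24 + 8*((w*w)*(10 + 2*w)) = -24 + 8*(w**2*(10 + 2*w)) = -24 + 8*w**2*(10 + 2*w))
Q(L) - R(h(0, 0)) = (-24 + 16*(-28)**2*(5 - 28)) - (0**2 + 9*0 + 9*0 + 0*0) = (-24 + 16*784*(-23)) - (0 + 0 + 0 + 0) = (-24 - 288512) - 1*0 = -288536 + 0 = -288536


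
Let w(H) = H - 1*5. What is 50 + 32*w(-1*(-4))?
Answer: 18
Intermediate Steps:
w(H) = -5 + H (w(H) = H - 5 = -5 + H)
50 + 32*w(-1*(-4)) = 50 + 32*(-5 - 1*(-4)) = 50 + 32*(-5 + 4) = 50 + 32*(-1) = 50 - 32 = 18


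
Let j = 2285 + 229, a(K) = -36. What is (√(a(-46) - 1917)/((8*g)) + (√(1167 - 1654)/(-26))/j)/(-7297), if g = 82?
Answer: I*(-49023*√217 + 164*√487)/78221621712 ≈ -9.1859e-6*I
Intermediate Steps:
j = 2514
(√(a(-46) - 1917)/((8*g)) + (√(1167 - 1654)/(-26))/j)/(-7297) = (√(-36 - 1917)/((8*82)) + (√(1167 - 1654)/(-26))/2514)/(-7297) = (√(-1953)/656 + (√(-487)*(-1/26))*(1/2514))*(-1/7297) = ((3*I*√217)*(1/656) + ((I*√487)*(-1/26))*(1/2514))*(-1/7297) = (3*I*√217/656 - I*√487/26*(1/2514))*(-1/7297) = (3*I*√217/656 - I*√487/65364)*(-1/7297) = (-I*√487/65364 + 3*I*√217/656)*(-1/7297) = -3*I*√217/4786832 + I*√487/476961108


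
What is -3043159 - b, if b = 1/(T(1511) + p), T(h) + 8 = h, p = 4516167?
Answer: -13747988119531/4517670 ≈ -3.0432e+6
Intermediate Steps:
T(h) = -8 + h
b = 1/4517670 (b = 1/((-8 + 1511) + 4516167) = 1/(1503 + 4516167) = 1/4517670 ≈ 2.2135e-7)
-3043159 - b = -3043159 - 1*1/4517670 = -3043159 - 1/4517670 = -13747988119531/4517670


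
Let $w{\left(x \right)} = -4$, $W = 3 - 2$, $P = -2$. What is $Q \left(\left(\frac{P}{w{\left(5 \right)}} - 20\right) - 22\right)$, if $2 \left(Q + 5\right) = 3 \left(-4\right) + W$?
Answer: $\frac{1743}{4} \approx 435.75$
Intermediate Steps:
$W = 1$ ($W = 3 - 2 = 1$)
$Q = - \frac{21}{2}$ ($Q = -5 + \frac{3 \left(-4\right) + 1}{2} = -5 + \frac{-12 + 1}{2} = -5 + \frac{1}{2} \left(-11\right) = -5 - \frac{11}{2} = - \frac{21}{2} \approx -10.5$)
$Q \left(\left(\frac{P}{w{\left(5 \right)}} - 20\right) - 22\right) = - \frac{21 \left(\left(- \frac{2}{-4} - 20\right) - 22\right)}{2} = - \frac{21 \left(\left(\left(-2\right) \left(- \frac{1}{4}\right) - 20\right) - 22\right)}{2} = - \frac{21 \left(\left(\frac{1}{2} - 20\right) - 22\right)}{2} = - \frac{21 \left(- \frac{39}{2} - 22\right)}{2} = \left(- \frac{21}{2}\right) \left(- \frac{83}{2}\right) = \frac{1743}{4}$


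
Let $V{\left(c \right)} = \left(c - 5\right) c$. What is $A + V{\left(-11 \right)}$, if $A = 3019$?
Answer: $3195$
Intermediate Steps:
$V{\left(c \right)} = c \left(-5 + c\right)$ ($V{\left(c \right)} = \left(-5 + c\right) c = c \left(-5 + c\right)$)
$A + V{\left(-11 \right)} = 3019 - 11 \left(-5 - 11\right) = 3019 - -176 = 3019 + 176 = 3195$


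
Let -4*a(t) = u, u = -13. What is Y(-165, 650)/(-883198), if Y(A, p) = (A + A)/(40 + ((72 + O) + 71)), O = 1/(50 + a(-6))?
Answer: 35145/17214853817 ≈ 2.0416e-6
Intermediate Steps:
a(t) = 13/4 (a(t) = -¼*(-13) = 13/4)
O = 4/213 (O = 1/(50 + 13/4) = 1/(213/4) = 4/213 ≈ 0.018779)
Y(A, p) = 426*A/38983 (Y(A, p) = (A + A)/(40 + ((72 + 4/213) + 71)) = (2*A)/(40 + (15340/213 + 71)) = (2*A)/(40 + 30463/213) = (2*A)/(38983/213) = (2*A)*(213/38983) = 426*A/38983)
Y(-165, 650)/(-883198) = ((426/38983)*(-165))/(-883198) = -70290/38983*(-1/883198) = 35145/17214853817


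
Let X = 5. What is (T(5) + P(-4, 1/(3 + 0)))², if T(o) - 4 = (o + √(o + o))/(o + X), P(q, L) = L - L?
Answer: (45 + √10)²/100 ≈ 23.196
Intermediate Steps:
P(q, L) = 0
T(o) = 4 + (o + √2*√o)/(5 + o) (T(o) = 4 + (o + √(o + o))/(o + 5) = 4 + (o + √(2*o))/(5 + o) = 4 + (o + √2*√o)/(5 + o))
(T(5) + P(-4, 1/(3 + 0)))² = ((20 + 5*5 + √2*√5)/(5 + 5) + 0)² = ((20 + 25 + √10)/10 + 0)² = ((45 + √10)/10 + 0)² = ((9/2 + √10/10) + 0)² = (9/2 + √10/10)²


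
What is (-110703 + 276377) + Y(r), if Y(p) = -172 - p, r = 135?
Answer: 165367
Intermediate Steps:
(-110703 + 276377) + Y(r) = (-110703 + 276377) + (-172 - 1*135) = 165674 + (-172 - 135) = 165674 - 307 = 165367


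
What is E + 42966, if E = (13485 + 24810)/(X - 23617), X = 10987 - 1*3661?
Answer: 699920811/16291 ≈ 42964.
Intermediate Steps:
X = 7326 (X = 10987 - 3661 = 7326)
E = -38295/16291 (E = (13485 + 24810)/(7326 - 23617) = 38295/(-16291) = 38295*(-1/16291) = -38295/16291 ≈ -2.3507)
E + 42966 = -38295/16291 + 42966 = 699920811/16291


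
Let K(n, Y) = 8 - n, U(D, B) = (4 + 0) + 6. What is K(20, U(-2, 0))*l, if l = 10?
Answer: -120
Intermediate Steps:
U(D, B) = 10 (U(D, B) = 4 + 6 = 10)
K(20, U(-2, 0))*l = (8 - 1*20)*10 = (8 - 20)*10 = -12*10 = -120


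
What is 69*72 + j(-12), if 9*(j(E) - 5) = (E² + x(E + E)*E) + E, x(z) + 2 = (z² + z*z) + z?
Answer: 10459/3 ≈ 3486.3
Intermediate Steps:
x(z) = -2 + z + 2*z² (x(z) = -2 + ((z² + z*z) + z) = -2 + ((z² + z²) + z) = -2 + (2*z² + z) = -2 + (z + 2*z²) = -2 + z + 2*z²)
j(E) = 5 + E/9 + E²/9 + E*(-2 + 2*E + 8*E²)/9 (j(E) = 5 + ((E² + (-2 + (E + E) + 2*(E + E)²)*E) + E)/9 = 5 + ((E² + (-2 + 2*E + 2*(2*E)²)*E) + E)/9 = 5 + ((E² + (-2 + 2*E + 2*(4*E²))*E) + E)/9 = 5 + ((E² + (-2 + 2*E + 8*E²)*E) + E)/9 = 5 + ((E² + E*(-2 + 2*E + 8*E²)) + E)/9 = 5 + (E + E² + E*(-2 + 2*E + 8*E²))/9 = 5 + (E/9 + E²/9 + E*(-2 + 2*E + 8*E²)/9) = 5 + E/9 + E²/9 + E*(-2 + 2*E + 8*E²)/9)
69*72 + j(-12) = 69*72 + (5 - ⅑*(-12) + (⅓)*(-12)² + (8/9)*(-12)³) = 4968 + (5 + 4/3 + (⅓)*144 + (8/9)*(-1728)) = 4968 + (5 + 4/3 + 48 - 1536) = 4968 - 4445/3 = 10459/3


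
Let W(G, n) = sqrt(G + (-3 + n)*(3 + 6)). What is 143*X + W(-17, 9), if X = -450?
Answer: -64350 + sqrt(37) ≈ -64344.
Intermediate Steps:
W(G, n) = sqrt(-27 + G + 9*n) (W(G, n) = sqrt(G + (-3 + n)*9) = sqrt(G + (-27 + 9*n)) = sqrt(-27 + G + 9*n))
143*X + W(-17, 9) = 143*(-450) + sqrt(-27 - 17 + 9*9) = -64350 + sqrt(-27 - 17 + 81) = -64350 + sqrt(37)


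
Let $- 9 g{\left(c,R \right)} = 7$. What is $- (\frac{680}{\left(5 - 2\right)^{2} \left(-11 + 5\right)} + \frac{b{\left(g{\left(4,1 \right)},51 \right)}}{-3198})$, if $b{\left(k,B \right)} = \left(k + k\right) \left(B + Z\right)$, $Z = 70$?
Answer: $\frac{180373}{14391} \approx 12.534$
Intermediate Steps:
$g{\left(c,R \right)} = - \frac{7}{9}$ ($g{\left(c,R \right)} = \left(- \frac{1}{9}\right) 7 = - \frac{7}{9}$)
$b{\left(k,B \right)} = 2 k \left(70 + B\right)$ ($b{\left(k,B \right)} = \left(k + k\right) \left(B + 70\right) = 2 k \left(70 + B\right)$)
$- (\frac{680}{\left(5 - 2\right)^{2} \left(-11 + 5\right)} + \frac{b{\left(g{\left(4,1 \right)},51 \right)}}{-3198}) = - (\frac{680}{\left(5 - 2\right)^{2} \left(-11 + 5\right)} + \frac{2 \left(- \frac{7}{9}\right) \left(70 + 51\right)}{-3198}) = - (\frac{680}{3^{2} \left(-6\right)} + 2 \left(- \frac{7}{9}\right) 121 \left(- \frac{1}{3198}\right)) = - (\frac{680}{9 \left(-6\right)} - - \frac{847}{14391}) = - (\frac{680}{-54} + \frac{847}{14391}) = - (680 \left(- \frac{1}{54}\right) + \frac{847}{14391}) = - (- \frac{340}{27} + \frac{847}{14391}) = \left(-1\right) \left(- \frac{180373}{14391}\right) = \frac{180373}{14391}$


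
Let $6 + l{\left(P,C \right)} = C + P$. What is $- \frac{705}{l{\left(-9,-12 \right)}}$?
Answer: $\frac{235}{9} \approx 26.111$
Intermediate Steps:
$l{\left(P,C \right)} = -6 + C + P$ ($l{\left(P,C \right)} = -6 + \left(C + P\right) = -6 + C + P$)
$- \frac{705}{l{\left(-9,-12 \right)}} = - \frac{705}{-6 - 12 - 9} = - \frac{705}{-27} = \left(-705\right) \left(- \frac{1}{27}\right) = \frac{235}{9}$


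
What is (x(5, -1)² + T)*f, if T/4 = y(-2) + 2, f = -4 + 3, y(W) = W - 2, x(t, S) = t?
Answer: -17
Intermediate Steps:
y(W) = -2 + W
f = -1
T = -8 (T = 4*((-2 - 2) + 2) = 4*(-4 + 2) = 4*(-2) = -8)
(x(5, -1)² + T)*f = (5² - 8)*(-1) = (25 - 8)*(-1) = 17*(-1) = -17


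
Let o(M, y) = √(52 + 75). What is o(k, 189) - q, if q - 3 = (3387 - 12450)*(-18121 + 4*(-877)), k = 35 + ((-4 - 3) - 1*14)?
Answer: -196023630 + √127 ≈ -1.9602e+8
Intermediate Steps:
k = 14 (k = 35 + (-7 - 14) = 35 - 21 = 14)
o(M, y) = √127
q = 196023630 (q = 3 + (3387 - 12450)*(-18121 + 4*(-877)) = 3 - 9063*(-18121 - 3508) = 3 - 9063*(-21629) = 3 + 196023627 = 196023630)
o(k, 189) - q = √127 - 1*196023630 = √127 - 196023630 = -196023630 + √127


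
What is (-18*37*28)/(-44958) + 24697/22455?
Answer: 254844761/168255315 ≈ 1.5146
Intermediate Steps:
(-18*37*28)/(-44958) + 24697/22455 = -666*28*(-1/44958) + 24697*(1/22455) = -18648*(-1/44958) + 24697/22455 = 3108/7493 + 24697/22455 = 254844761/168255315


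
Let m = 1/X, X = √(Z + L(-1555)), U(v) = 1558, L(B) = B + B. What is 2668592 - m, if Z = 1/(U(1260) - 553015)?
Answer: 2668592 + 3*I*√105085111067983/1715031271 ≈ 2.6686e+6 + 0.017932*I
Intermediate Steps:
L(B) = 2*B
Z = -1/551457 (Z = 1/(1558 - 553015) = 1/(-551457) = -1/551457 ≈ -1.8134e-6)
X = I*√105085111067983/183819 (X = √(-1/551457 + 2*(-1555)) = √(-1/551457 - 3110) = √(-1715031271/551457) = I*√105085111067983/183819 ≈ 55.767*I)
m = -3*I*√105085111067983/1715031271 (m = 1/(I*√105085111067983/183819) = -3*I*√105085111067983/1715031271 ≈ -0.017932*I)
2668592 - m = 2668592 - (-3)*I*√105085111067983/1715031271 = 2668592 + 3*I*√105085111067983/1715031271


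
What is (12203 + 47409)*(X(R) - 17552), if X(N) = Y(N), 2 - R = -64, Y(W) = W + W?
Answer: -1038441040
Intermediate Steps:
Y(W) = 2*W
R = 66 (R = 2 - 1*(-64) = 2 + 64 = 66)
X(N) = 2*N
(12203 + 47409)*(X(R) - 17552) = (12203 + 47409)*(2*66 - 17552) = 59612*(132 - 17552) = 59612*(-17420) = -1038441040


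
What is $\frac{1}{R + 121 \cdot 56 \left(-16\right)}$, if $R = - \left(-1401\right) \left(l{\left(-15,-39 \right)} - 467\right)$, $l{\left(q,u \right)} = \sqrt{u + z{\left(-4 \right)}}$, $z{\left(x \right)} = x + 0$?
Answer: $- \frac{762683}{581769758932} - \frac{1401 i \sqrt{43}}{581769758932} \approx -1.311 \cdot 10^{-6} - 1.5791 \cdot 10^{-8} i$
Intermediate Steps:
$z{\left(x \right)} = x$
$l{\left(q,u \right)} = \sqrt{-4 + u}$ ($l{\left(q,u \right)} = \sqrt{u - 4} = \sqrt{-4 + u}$)
$R = -654267 + 1401 i \sqrt{43}$ ($R = - \left(-1401\right) \left(\sqrt{-4 - 39} - 467\right) = - \left(-1401\right) \left(\sqrt{-43} - 467\right) = - \left(-1401\right) \left(i \sqrt{43} - 467\right) = - \left(-1401\right) \left(-467 + i \sqrt{43}\right) = - (654267 - 1401 i \sqrt{43}) = -654267 + 1401 i \sqrt{43} \approx -6.5427 \cdot 10^{5} + 9187.0 i$)
$\frac{1}{R + 121 \cdot 56 \left(-16\right)} = \frac{1}{\left(-654267 + 1401 i \sqrt{43}\right) + 121 \cdot 56 \left(-16\right)} = \frac{1}{\left(-654267 + 1401 i \sqrt{43}\right) + 6776 \left(-16\right)} = \frac{1}{\left(-654267 + 1401 i \sqrt{43}\right) - 108416} = \frac{1}{-762683 + 1401 i \sqrt{43}}$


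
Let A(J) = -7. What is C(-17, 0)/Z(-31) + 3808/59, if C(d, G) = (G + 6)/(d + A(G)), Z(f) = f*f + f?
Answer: 14165701/219480 ≈ 64.542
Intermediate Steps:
Z(f) = f + f² (Z(f) = f² + f = f + f²)
C(d, G) = (6 + G)/(-7 + d) (C(d, G) = (G + 6)/(d - 7) = (6 + G)/(-7 + d))
C(-17, 0)/Z(-31) + 3808/59 = ((6 + 0)/(-7 - 17))/((-31*(1 - 31))) + 3808/59 = (6/(-24))/((-31*(-30))) + 3808*(1/59) = -1/24*6/930 + 3808/59 = -¼*1/930 + 3808/59 = -1/3720 + 3808/59 = 14165701/219480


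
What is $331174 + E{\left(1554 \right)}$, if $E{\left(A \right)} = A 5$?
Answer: $338944$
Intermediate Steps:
$E{\left(A \right)} = 5 A$
$331174 + E{\left(1554 \right)} = 331174 + 5 \cdot 1554 = 331174 + 7770 = 338944$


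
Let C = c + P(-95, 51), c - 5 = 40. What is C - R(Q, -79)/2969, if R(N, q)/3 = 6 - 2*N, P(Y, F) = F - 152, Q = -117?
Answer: -166984/2969 ≈ -56.242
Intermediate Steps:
c = 45 (c = 5 + 40 = 45)
P(Y, F) = -152 + F
R(N, q) = 18 - 6*N (R(N, q) = 3*(6 - 2*N) = 18 - 6*N)
C = -56 (C = 45 + (-152 + 51) = 45 - 101 = -56)
C - R(Q, -79)/2969 = -56 - (18 - 6*(-117))/2969 = -56 - (18 + 702)/2969 = -56 - 720/2969 = -166984/2969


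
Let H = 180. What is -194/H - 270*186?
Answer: -4519897/90 ≈ -50221.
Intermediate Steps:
-194/H - 270*186 = -194/180 - 270*186 = -194*1/180 - 50220 = -97/90 - 50220 = -4519897/90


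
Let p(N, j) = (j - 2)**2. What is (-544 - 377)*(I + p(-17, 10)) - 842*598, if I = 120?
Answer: -672980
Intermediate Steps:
p(N, j) = (-2 + j)**2
(-544 - 377)*(I + p(-17, 10)) - 842*598 = (-544 - 377)*(120 + (-2 + 10)**2) - 842*598 = -921*(120 + 8**2) - 503516 = -921*(120 + 64) - 503516 = -921*184 - 503516 = -169464 - 503516 = -672980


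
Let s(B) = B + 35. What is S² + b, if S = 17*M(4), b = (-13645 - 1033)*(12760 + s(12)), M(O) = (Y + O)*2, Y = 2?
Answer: -187939530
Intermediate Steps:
s(B) = 35 + B
M(O) = 4 + 2*O (M(O) = (2 + O)*2 = 4 + 2*O)
b = -187981146 (b = (-13645 - 1033)*(12760 + (35 + 12)) = -14678*(12760 + 47) = -14678*12807 = -187981146)
S = 204 (S = 17*(4 + 2*4) = 17*(4 + 8) = 17*12 = 204)
S² + b = 204² - 187981146 = 41616 - 187981146 = -187939530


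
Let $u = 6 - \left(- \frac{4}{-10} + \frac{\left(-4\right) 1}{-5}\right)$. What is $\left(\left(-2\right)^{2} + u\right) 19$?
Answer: $\frac{836}{5} \approx 167.2$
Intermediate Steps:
$u = \frac{24}{5}$ ($u = 6 - \left(\left(-4\right) \left(- \frac{1}{10}\right) - - \frac{4}{5}\right) = 6 - \left(\frac{2}{5} + \frac{4}{5}\right) = 6 - \frac{6}{5} = \frac{24}{5} \approx 4.8$)
$\left(\left(-2\right)^{2} + u\right) 19 = \left(\left(-2\right)^{2} + \frac{24}{5}\right) 19 = \left(4 + \frac{24}{5}\right) 19 = \frac{44}{5} \cdot 19 = \frac{836}{5}$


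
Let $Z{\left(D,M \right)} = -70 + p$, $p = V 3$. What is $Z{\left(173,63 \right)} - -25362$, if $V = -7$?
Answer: $25271$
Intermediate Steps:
$p = -21$ ($p = \left(-7\right) 3 = -21$)
$Z{\left(D,M \right)} = -91$ ($Z{\left(D,M \right)} = -70 - 21 = -91$)
$Z{\left(173,63 \right)} - -25362 = -91 - -25362 = -91 + 25362 = 25271$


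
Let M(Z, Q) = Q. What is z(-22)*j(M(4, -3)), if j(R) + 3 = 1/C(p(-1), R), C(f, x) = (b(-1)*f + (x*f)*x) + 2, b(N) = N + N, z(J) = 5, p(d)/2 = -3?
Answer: -121/8 ≈ -15.125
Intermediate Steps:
p(d) = -6 (p(d) = 2*(-3) = -6)
b(N) = 2*N
C(f, x) = 2 - 2*f + f*x**2 (C(f, x) = ((2*(-1))*f + (x*f)*x) + 2 = (-2*f + (f*x)*x) + 2 = (-2*f + f*x**2) + 2 = 2 - 2*f + f*x**2)
j(R) = -3 + 1/(14 - 6*R**2) (j(R) = -3 + 1/(2 - 2*(-6) - 6*R**2) = -3 + 1/(2 + 12 - 6*R**2) = -3 + 1/(14 - 6*R**2))
z(-22)*j(M(4, -3)) = 5*((41 - 18*(-3)**2)/(2*(-7 + 3*(-3)**2))) = 5*((41 - 18*9)/(2*(-7 + 3*9))) = 5*((41 - 162)/(2*(-7 + 27))) = 5*((1/2)*(-121)/20) = 5*((1/2)*(1/20)*(-121)) = 5*(-121/40) = -121/8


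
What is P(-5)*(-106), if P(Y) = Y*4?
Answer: 2120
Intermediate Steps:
P(Y) = 4*Y
P(-5)*(-106) = (4*(-5))*(-106) = -20*(-106) = 2120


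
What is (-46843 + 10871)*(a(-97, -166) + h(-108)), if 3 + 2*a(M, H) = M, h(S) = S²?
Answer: -417778808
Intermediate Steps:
a(M, H) = -3/2 + M/2
(-46843 + 10871)*(a(-97, -166) + h(-108)) = (-46843 + 10871)*((-3/2 + (½)*(-97)) + (-108)²) = -35972*((-3/2 - 97/2) + 11664) = -35972*(-50 + 11664) = -35972*11614 = -417778808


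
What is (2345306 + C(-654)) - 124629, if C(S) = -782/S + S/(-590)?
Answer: 214217829079/96465 ≈ 2.2207e+6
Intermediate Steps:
C(S) = -782/S - S/590 (C(S) = -782/S + S*(-1/590) = -782/S - S/590)
(2345306 + C(-654)) - 124629 = (2345306 + (-782/(-654) - 1/590*(-654))) - 124629 = (2345306 + (-782*(-1/654) + 327/295)) - 124629 = (2345306 + (391/327 + 327/295)) - 124629 = (2345306 + 222274/96465) - 124629 = 226240165564/96465 - 124629 = 214217829079/96465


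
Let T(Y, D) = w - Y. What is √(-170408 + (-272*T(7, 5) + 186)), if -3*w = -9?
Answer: I*√169134 ≈ 411.26*I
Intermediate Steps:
w = 3 (w = -⅓*(-9) = 3)
T(Y, D) = 3 - Y
√(-170408 + (-272*T(7, 5) + 186)) = √(-170408 + (-272*(3 - 1*7) + 186)) = √(-170408 + (-272*(3 - 7) + 186)) = √(-170408 + (-272*(-4) + 186)) = √(-170408 + (1088 + 186)) = √(-170408 + 1274) = √(-169134) = I*√169134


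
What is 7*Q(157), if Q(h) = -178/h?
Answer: -1246/157 ≈ -7.9363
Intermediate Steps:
7*Q(157) = 7*(-178/157) = -1246/157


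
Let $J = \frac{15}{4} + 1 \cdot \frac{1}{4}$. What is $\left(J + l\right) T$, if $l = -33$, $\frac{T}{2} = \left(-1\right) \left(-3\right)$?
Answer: $-174$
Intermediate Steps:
$J = 4$ ($J = 15 \cdot \frac{1}{4} + 1 \cdot \frac{1}{4} = \frac{15}{4} + \frac{1}{4} = 4$)
$T = 6$ ($T = 2 \left(\left(-1\right) \left(-3\right)\right) = 2 \cdot 3 = 6$)
$\left(J + l\right) T = \left(4 - 33\right) 6 = \left(-29\right) 6 = -174$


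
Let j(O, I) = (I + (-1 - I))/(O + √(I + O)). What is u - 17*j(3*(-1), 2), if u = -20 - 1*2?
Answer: -271/10 - 17*I/10 ≈ -27.1 - 1.7*I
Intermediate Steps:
u = -22 (u = -20 - 2 = -22)
j(O, I) = -1/(O + √(I + O))
u - 17*j(3*(-1), 2) = -22 - (-17)/(3*(-1) + √(2 + 3*(-1))) = -22 - (-17)/(-3 + √(2 - 3)) = -22 - (-17)/(-3 + √(-1)) = -22 - (-17)/(-3 + I) = -22 - (-17)*(-3 - I)/10 = -22 + 17*(-3 - I)/10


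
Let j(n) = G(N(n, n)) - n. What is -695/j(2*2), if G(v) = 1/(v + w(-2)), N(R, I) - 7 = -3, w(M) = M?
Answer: 1390/7 ≈ 198.57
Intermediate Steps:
N(R, I) = 4 (N(R, I) = 7 - 3 = 4)
G(v) = 1/(-2 + v) (G(v) = 1/(v - 2) = 1/(-2 + v))
j(n) = 1/2 - n (j(n) = 1/(-2 + 4) - n = 1/2 - n)
-695/j(2*2) = -695/(1/2 - 2*2) = -695/(1/2 - 1*4) = -695/(1/2 - 4) = -695/(-7/2) = -695*(-2/7) = 1390/7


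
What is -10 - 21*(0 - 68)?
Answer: 1418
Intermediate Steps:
-10 - 21*(0 - 68) = -10 - 21*(-68) = -10 + 1428 = 1418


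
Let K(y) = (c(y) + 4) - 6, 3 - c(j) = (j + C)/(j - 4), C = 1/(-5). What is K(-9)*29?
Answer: 551/65 ≈ 8.4769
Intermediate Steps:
C = -1/5 ≈ -0.20000
c(j) = 3 - (-1/5 + j)/(-4 + j) (c(j) = 3 - (j - 1/5)/(j - 4) = 3 - (-1/5 + j)/(-4 + j))
K(y) = -2 + (-59 + 10*y)/(5*(-4 + y)) (K(y) = ((-59 + 10*y)/(5*(-4 + y)) + 4) - 6 = (4 + (-59 + 10*y)/(5*(-4 + y))) - 6 = -2 + (-59 + 10*y)/(5*(-4 + y)))
K(-9)*29 = -19/(-20 + 5*(-9))*29 = -19/(-20 - 45)*29 = -19/(-65)*29 = -19*(-1/65)*29 = (19/65)*29 = 551/65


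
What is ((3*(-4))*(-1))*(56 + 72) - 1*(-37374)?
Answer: 38910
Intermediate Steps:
((3*(-4))*(-1))*(56 + 72) - 1*(-37374) = -12*(-1)*128 + 37374 = 12*128 + 37374 = 1536 + 37374 = 38910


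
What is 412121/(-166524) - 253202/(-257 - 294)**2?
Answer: -167284557569/50556852924 ≈ -3.3088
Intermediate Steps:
412121/(-166524) - 253202/(-257 - 294)**2 = 412121*(-1/166524) - 253202/((-551)**2) = -412121/166524 - 253202/303601 = -167284557569/50556852924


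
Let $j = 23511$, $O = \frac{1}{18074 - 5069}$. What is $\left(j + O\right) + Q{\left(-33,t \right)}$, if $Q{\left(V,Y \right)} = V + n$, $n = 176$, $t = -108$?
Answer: $\frac{307620271}{13005} \approx 23654.0$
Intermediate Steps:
$O = \frac{1}{13005} \approx 7.6893 \cdot 10^{-5}$
$Q{\left(V,Y \right)} = 176 + V$ ($Q{\left(V,Y \right)} = V + 176 = 176 + V$)
$\left(j + O\right) + Q{\left(-33,t \right)} = \left(23511 + \frac{1}{13005}\right) + \left(176 - 33\right) = \frac{305760556}{13005} + 143 = \frac{307620271}{13005}$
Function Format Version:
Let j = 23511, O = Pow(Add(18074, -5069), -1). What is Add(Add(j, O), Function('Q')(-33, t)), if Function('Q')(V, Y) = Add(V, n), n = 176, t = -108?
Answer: Rational(307620271, 13005) ≈ 23654.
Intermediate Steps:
O = Rational(1, 13005) (O = Pow(13005, -1) = Rational(1, 13005) ≈ 7.6893e-5)
Function('Q')(V, Y) = Add(176, V) (Function('Q')(V, Y) = Add(V, 176) = Add(176, V))
Add(Add(j, O), Function('Q')(-33, t)) = Add(Add(23511, Rational(1, 13005)), Add(176, -33)) = Add(Rational(305760556, 13005), 143) = Rational(307620271, 13005)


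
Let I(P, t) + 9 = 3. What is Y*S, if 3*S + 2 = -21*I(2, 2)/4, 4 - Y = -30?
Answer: 1003/3 ≈ 334.33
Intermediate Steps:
Y = 34 (Y = 4 - 1*(-30) = 4 + 30 = 34)
I(P, t) = -6 (I(P, t) = -9 + 3 = -6)
S = 59/6 (S = -⅔ + (-(-126)/4)/3 = -⅔ + (-21*(-3/2))/3 = -⅔ + (⅓)*(63/2) = -⅔ + 21/2 = 59/6 ≈ 9.8333)
Y*S = 34*(59/6) = 1003/3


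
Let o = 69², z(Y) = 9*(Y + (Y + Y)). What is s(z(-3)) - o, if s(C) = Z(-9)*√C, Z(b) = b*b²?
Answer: -4761 - 6561*I ≈ -4761.0 - 6561.0*I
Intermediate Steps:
z(Y) = 27*Y (z(Y) = 9*(Y + 2*Y) = 9*(3*Y) = 27*Y)
o = 4761
Z(b) = b³
s(C) = -729*√C (s(C) = (-9)³*√C = -729*√C)
s(z(-3)) - o = -729*9*I - 1*4761 = -6561*I - 4761 = -4761 - 6561*I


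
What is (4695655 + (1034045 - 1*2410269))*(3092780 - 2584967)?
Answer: 1685650214403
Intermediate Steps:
(4695655 + (1034045 - 1*2410269))*(3092780 - 2584967) = (4695655 + (1034045 - 2410269))*507813 = (4695655 - 1376224)*507813 = 3319431*507813 = 1685650214403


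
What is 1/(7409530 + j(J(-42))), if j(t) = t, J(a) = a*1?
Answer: 1/7409488 ≈ 1.3496e-7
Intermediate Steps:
J(a) = a
1/(7409530 + j(J(-42))) = 1/(7409530 - 42) = 1/7409488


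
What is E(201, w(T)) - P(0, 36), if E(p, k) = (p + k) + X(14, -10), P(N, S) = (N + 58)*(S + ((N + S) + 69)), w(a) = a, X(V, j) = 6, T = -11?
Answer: -7982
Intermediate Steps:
P(N, S) = (58 + N)*(69 + N + 2*S) (P(N, S) = (58 + N)*(S + (69 + N + S)) = (58 + N)*(69 + N + 2*S))
E(p, k) = 6 + k + p (E(p, k) = (p + k) + 6 = (k + p) + 6 = 6 + k + p)
E(201, w(T)) - P(0, 36) = (6 - 11 + 201) - (4002 + 0² + 116*36 + 127*0 + 2*0*36) = 196 - (4002 + 0 + 4176 + 0 + 0) = 196 - 1*8178 = 196 - 8178 = -7982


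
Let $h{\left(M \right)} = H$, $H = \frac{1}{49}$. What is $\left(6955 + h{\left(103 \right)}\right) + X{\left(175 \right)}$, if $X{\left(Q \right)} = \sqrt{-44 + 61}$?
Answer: $\frac{340796}{49} + \sqrt{17} \approx 6959.1$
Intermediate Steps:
$X{\left(Q \right)} = \sqrt{17}$
$H = \frac{1}{49} \approx 0.020408$
$h{\left(M \right)} = \frac{1}{49}$
$\left(6955 + h{\left(103 \right)}\right) + X{\left(175 \right)} = \left(6955 + \frac{1}{49}\right) + \sqrt{17} = \frac{340796}{49} + \sqrt{17}$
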